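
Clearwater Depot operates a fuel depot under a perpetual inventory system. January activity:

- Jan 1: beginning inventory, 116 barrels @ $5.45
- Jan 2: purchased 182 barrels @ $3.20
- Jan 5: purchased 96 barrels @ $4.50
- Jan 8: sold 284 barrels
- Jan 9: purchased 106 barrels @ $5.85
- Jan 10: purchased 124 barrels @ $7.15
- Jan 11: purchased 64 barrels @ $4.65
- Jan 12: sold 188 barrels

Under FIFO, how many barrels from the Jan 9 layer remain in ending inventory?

28

Jan 8, 284 sold [FIFO — oldest first]: 116 @ $5.45 + 168 @ $3.20 = $1,169.80
Jan 12, 188 sold [FIFO — oldest first]: 14 @ $3.20 + 96 @ $4.50 + 78 @ $5.85 = $933.10
Total COGS = $1,169.80 + $933.10 = $2,102.90
Ending inventory: 28 @ $5.85 + 124 @ $7.15 + 64 @ $4.65 = $1,348.00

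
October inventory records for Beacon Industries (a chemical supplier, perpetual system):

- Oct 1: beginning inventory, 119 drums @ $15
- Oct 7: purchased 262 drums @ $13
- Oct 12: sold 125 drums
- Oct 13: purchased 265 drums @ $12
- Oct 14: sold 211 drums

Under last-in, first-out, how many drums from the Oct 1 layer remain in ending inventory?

119

Oct 12, 125 sold [LIFO — newest first]: 125 @ $13 = $1,625
Oct 14, 211 sold [LIFO — newest first]: 211 @ $12 = $2,532
Total COGS = $1,625 + $2,532 = $4,157
Ending inventory: 119 @ $15 + 137 @ $13 + 54 @ $12 = $4,214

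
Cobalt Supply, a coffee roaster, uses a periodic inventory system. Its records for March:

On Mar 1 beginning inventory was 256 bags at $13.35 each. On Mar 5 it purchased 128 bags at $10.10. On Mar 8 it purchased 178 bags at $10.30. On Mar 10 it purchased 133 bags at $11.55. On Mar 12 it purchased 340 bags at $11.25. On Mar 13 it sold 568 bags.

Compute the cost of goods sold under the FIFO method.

COGS = $6,613.10

Mar 13, 568 sold [FIFO — oldest first]: 256 @ $13.35 + 128 @ $10.10 + 178 @ $10.30 + 6 @ $11.55 = $6,613.10
Ending inventory: 127 @ $11.55 + 340 @ $11.25 = $5,291.85
Check: goods available $11,904.95 = COGS $6,613.10 + ending $5,291.85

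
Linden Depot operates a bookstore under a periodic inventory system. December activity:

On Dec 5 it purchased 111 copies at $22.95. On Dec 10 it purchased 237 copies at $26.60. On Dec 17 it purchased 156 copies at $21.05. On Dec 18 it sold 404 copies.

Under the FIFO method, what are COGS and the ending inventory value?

Dec 18, 404 sold [FIFO — oldest first]: 111 @ $22.95 + 237 @ $26.60 + 56 @ $21.05 = $10,030.45
Ending inventory: 100 @ $21.05 = $2,105.00

COGS = $10,030.45; ending inventory = $2,105.00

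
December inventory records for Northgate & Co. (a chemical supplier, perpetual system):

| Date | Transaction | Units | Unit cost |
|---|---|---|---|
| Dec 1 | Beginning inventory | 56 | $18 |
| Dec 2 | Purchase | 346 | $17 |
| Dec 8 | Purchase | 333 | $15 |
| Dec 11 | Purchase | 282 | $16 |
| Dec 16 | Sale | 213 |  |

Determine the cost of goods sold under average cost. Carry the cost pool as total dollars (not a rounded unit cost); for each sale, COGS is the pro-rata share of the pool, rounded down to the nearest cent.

COGS = $3,434.17

After Dec 1: 56 on hand, pool $1,008.00 (≈ $18.0000 each)
After Dec 2: 402 on hand, pool $6,890.00 (≈ $17.1393 each)
After Dec 8: 735 on hand, pool $11,885.00 (≈ $16.1701 each)
After Dec 11: 1017 on hand, pool $16,397.00 (≈ $16.1229 each)
Dec 16, sell 213: 213/1017 × $16,397.00 → $3,434.17
Ending inventory (cost pool remaining) = $12,962.83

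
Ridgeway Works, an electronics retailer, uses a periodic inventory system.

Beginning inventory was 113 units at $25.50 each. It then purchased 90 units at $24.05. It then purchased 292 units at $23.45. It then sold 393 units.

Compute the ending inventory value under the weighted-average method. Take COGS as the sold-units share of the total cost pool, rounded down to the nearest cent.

Sale 1, sell 393: 393/495 × $11,893.40 → $9,442.63
Ending inventory (cost pool remaining) = $2,450.77
Check: goods available $11,893.40 = COGS $9,442.63 + ending $2,450.77

Ending inventory = $2,450.77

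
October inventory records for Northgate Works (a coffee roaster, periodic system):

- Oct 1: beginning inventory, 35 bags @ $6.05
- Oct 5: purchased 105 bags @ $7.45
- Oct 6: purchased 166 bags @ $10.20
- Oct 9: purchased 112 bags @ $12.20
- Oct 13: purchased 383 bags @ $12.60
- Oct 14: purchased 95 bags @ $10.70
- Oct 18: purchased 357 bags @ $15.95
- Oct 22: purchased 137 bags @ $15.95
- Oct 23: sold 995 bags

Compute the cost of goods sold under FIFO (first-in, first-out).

Oct 23, 995 sold [FIFO — oldest first]: 35 @ $6.05 + 105 @ $7.45 + 166 @ $10.20 + 112 @ $12.20 + 383 @ $12.60 + 95 @ $10.70 + 99 @ $15.95 = $11,474.95
Ending inventory: 258 @ $15.95 + 137 @ $15.95 = $6,300.25

COGS = $11,474.95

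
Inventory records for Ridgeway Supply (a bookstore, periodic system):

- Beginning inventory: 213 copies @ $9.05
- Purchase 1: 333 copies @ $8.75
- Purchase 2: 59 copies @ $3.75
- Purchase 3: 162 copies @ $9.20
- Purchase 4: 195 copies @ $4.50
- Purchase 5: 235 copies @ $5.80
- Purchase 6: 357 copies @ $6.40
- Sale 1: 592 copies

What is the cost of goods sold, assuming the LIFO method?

Sale 1 (592) [LIFO — newest first]: 357 @ $6.40 + 235 @ $5.80 = $3,647.80
Ending inventory: 213 @ $9.05 + 333 @ $8.75 + 59 @ $3.75 + 162 @ $9.20 + 195 @ $4.50 = $7,430.55

COGS = $3,647.80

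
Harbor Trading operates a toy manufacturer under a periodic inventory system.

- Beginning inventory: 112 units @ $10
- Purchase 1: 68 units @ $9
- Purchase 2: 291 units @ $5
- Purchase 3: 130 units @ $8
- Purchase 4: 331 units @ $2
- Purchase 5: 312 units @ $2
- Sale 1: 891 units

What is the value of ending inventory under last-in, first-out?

Ending inventory = $2,597

Sale 1 (891) [LIFO — newest first]: 312 @ $2 + 331 @ $2 + 130 @ $8 + 118 @ $5 = $2,916
Ending inventory: 112 @ $10 + 68 @ $9 + 173 @ $5 = $2,597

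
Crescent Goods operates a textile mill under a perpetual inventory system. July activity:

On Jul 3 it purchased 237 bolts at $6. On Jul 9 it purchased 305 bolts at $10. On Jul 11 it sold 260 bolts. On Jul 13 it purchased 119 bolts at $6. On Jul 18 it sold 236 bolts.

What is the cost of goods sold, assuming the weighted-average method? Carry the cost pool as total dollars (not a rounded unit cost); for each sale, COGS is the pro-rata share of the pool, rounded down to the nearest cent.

After Jul 3: 237 on hand, pool $1,422.00 (≈ $6.0000 each)
After Jul 9: 542 on hand, pool $4,472.00 (≈ $8.2509 each)
Jul 11, sell 260: 260/542 × $4,472.00 → $2,145.23
After Jul 13: 401 on hand, pool $3,040.77 (≈ $7.5830 each)
Jul 18, sell 236: 236/401 × $3,040.77 → $1,789.58
Total COGS = $2,145.23 + $1,789.58 = $3,934.81
Ending inventory (cost pool remaining) = $1,251.19

COGS = $3,934.81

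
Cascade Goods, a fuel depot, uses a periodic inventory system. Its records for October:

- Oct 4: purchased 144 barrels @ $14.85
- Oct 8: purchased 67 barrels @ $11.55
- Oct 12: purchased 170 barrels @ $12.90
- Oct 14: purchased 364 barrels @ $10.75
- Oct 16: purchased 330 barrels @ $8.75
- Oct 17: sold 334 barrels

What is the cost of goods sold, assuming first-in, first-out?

Oct 17, 334 sold [FIFO — oldest first]: 144 @ $14.85 + 67 @ $11.55 + 123 @ $12.90 = $4,498.95
Ending inventory: 47 @ $12.90 + 364 @ $10.75 + 330 @ $8.75 = $7,406.80
Check: goods available $11,905.75 = COGS $4,498.95 + ending $7,406.80

COGS = $4,498.95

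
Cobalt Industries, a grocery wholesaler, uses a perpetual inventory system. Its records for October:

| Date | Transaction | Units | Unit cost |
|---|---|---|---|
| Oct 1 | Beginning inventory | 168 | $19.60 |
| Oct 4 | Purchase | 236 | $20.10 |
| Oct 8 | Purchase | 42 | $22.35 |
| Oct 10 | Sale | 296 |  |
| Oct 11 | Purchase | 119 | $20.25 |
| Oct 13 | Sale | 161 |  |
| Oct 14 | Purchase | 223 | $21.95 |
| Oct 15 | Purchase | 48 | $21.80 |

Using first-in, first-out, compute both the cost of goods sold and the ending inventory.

Oct 10, 296 sold [FIFO — oldest first]: 168 @ $19.60 + 128 @ $20.10 = $5,865.60
Oct 13, 161 sold [FIFO — oldest first]: 108 @ $20.10 + 42 @ $22.35 + 11 @ $20.25 = $3,332.25
Total COGS = $5,865.60 + $3,332.25 = $9,197.85
Ending inventory: 108 @ $20.25 + 223 @ $21.95 + 48 @ $21.80 = $8,128.25

COGS = $9,197.85; ending inventory = $8,128.25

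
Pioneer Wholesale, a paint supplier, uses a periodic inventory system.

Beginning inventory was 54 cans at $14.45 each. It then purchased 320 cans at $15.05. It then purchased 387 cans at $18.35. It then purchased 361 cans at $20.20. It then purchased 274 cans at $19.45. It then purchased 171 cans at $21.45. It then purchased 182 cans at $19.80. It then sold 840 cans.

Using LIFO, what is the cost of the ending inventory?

Sale 1 (840) [LIFO — newest first]: 182 @ $19.80 + 171 @ $21.45 + 274 @ $19.45 + 213 @ $20.20 = $16,903.45
Ending inventory: 54 @ $14.45 + 320 @ $15.05 + 387 @ $18.35 + 148 @ $20.20 = $15,687.35

Ending inventory = $15,687.35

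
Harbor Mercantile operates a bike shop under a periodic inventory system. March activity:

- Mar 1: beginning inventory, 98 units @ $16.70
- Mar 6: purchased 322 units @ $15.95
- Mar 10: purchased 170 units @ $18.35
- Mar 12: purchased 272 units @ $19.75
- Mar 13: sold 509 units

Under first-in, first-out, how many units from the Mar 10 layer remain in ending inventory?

81

Mar 13, 509 sold [FIFO — oldest first]: 98 @ $16.70 + 322 @ $15.95 + 89 @ $18.35 = $8,405.65
Ending inventory: 81 @ $18.35 + 272 @ $19.75 = $6,858.35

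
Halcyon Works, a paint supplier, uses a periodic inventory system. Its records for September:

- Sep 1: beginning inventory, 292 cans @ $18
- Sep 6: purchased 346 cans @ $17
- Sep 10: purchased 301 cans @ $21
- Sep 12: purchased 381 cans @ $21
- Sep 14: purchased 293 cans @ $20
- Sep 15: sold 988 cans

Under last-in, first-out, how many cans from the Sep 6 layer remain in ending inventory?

333

Sep 15, 988 sold [LIFO — newest first]: 293 @ $20 + 381 @ $21 + 301 @ $21 + 13 @ $17 = $20,403
Ending inventory: 292 @ $18 + 333 @ $17 = $10,917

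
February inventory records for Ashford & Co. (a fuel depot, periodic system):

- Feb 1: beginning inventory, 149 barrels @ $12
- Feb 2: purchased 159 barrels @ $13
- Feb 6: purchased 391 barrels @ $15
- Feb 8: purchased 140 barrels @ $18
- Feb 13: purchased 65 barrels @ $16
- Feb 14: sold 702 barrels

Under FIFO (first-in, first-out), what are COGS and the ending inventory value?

Feb 14, 702 sold [FIFO — oldest first]: 149 @ $12 + 159 @ $13 + 391 @ $15 + 3 @ $18 = $9,774
Ending inventory: 137 @ $18 + 65 @ $16 = $3,506

COGS = $9,774; ending inventory = $3,506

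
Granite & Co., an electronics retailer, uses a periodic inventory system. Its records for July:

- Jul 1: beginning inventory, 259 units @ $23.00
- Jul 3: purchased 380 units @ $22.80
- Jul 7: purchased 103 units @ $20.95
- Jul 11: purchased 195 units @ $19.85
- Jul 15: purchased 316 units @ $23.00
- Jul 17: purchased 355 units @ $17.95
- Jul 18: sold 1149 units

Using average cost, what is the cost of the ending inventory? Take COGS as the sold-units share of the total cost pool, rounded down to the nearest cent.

Jul 18, sell 1149: 1149/1608 × $34,289.85 → $24,501.88
Ending inventory (cost pool remaining) = $9,787.97
Check: goods available $34,289.85 = COGS $24,501.88 + ending $9,787.97

Ending inventory = $9,787.97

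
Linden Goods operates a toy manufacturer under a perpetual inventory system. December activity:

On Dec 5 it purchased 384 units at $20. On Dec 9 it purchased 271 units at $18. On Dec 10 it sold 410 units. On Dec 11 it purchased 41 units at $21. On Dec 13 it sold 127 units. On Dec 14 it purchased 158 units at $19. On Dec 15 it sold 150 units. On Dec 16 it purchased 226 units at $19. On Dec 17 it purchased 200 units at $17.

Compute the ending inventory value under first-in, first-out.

Ending inventory = $10,885

Dec 10, 410 sold [FIFO — oldest first]: 384 @ $20 + 26 @ $18 = $8,148
Dec 13, 127 sold [FIFO — oldest first]: 127 @ $18 = $2,286
Dec 15, 150 sold [FIFO — oldest first]: 118 @ $18 + 32 @ $21 = $2,796
Total COGS = $8,148 + $2,286 + $2,796 = $13,230
Ending inventory: 9 @ $21 + 158 @ $19 + 226 @ $19 + 200 @ $17 = $10,885
Check: goods available $24,115 = COGS $13,230 + ending $10,885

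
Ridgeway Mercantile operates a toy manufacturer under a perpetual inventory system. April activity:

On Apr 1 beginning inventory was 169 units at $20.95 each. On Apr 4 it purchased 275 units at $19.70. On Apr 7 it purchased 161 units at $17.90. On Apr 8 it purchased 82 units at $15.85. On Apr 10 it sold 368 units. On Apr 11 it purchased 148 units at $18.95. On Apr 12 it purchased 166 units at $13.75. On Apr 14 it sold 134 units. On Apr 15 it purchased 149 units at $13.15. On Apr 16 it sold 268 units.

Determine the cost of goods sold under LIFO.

COGS = $12,534.60

Apr 10, 368 sold [LIFO — newest first]: 82 @ $15.85 + 161 @ $17.90 + 125 @ $19.70 = $6,644.10
Apr 14, 134 sold [LIFO — newest first]: 134 @ $13.75 = $1,842.50
Apr 16, 268 sold [LIFO — newest first]: 149 @ $13.15 + 32 @ $13.75 + 87 @ $18.95 = $4,048.00
Total COGS = $6,644.10 + $1,842.50 + $4,048.00 = $12,534.60
Ending inventory: 169 @ $20.95 + 150 @ $19.70 + 61 @ $18.95 = $7,651.50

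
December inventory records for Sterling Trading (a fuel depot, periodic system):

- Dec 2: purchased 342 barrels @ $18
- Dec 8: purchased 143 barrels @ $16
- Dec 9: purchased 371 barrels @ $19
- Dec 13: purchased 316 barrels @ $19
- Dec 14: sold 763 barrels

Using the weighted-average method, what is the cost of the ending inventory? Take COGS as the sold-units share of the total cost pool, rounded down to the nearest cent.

Dec 14, sell 763: 763/1172 × $21,497.00 → $13,995.06
Ending inventory (cost pool remaining) = $7,501.94
Check: goods available $21,497.00 = COGS $13,995.06 + ending $7,501.94

Ending inventory = $7,501.94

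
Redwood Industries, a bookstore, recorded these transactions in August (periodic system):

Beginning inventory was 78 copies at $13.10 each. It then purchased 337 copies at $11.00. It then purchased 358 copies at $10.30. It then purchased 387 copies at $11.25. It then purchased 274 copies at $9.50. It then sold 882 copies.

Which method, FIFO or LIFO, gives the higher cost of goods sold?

FIFO COGS: 78 @ $13.10 + 337 @ $11.00 + 358 @ $10.30 + 109 @ $11.25 = $9,642.45
LIFO COGS: 274 @ $9.50 + 387 @ $11.25 + 221 @ $10.30 = $9,233.05

FIFO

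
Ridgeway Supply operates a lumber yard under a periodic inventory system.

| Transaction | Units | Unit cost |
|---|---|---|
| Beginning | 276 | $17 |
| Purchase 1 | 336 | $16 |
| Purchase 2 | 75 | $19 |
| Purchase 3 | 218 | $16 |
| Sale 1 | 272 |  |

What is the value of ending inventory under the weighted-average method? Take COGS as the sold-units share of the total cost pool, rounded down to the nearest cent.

Ending inventory = $10,478.43

Sale 1, sell 272: 272/905 × $14,981.00 → $4,502.57
Ending inventory (cost pool remaining) = $10,478.43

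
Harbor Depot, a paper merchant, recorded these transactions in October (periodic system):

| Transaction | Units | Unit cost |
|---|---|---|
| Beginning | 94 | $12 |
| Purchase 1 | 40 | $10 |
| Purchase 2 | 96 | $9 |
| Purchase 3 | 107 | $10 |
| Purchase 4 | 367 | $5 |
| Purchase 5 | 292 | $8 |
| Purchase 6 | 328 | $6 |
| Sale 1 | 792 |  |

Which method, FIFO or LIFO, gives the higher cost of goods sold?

FIFO

FIFO COGS: 94 @ $12 + 40 @ $10 + 96 @ $9 + 107 @ $10 + 367 @ $5 + 88 @ $8 = $6,001
LIFO COGS: 328 @ $6 + 292 @ $8 + 172 @ $5 = $5,164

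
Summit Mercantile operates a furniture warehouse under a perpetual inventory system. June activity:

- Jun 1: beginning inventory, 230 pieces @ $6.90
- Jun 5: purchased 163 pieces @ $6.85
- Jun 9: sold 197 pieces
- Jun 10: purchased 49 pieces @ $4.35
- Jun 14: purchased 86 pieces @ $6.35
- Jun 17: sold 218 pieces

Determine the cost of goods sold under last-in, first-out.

Jun 9, 197 sold [LIFO — newest first]: 163 @ $6.85 + 34 @ $6.90 = $1,351.15
Jun 17, 218 sold [LIFO — newest first]: 86 @ $6.35 + 49 @ $4.35 + 83 @ $6.90 = $1,331.95
Total COGS = $1,351.15 + $1,331.95 = $2,683.10
Ending inventory: 113 @ $6.90 = $779.70
Check: goods available $3,462.80 = COGS $2,683.10 + ending $779.70

COGS = $2,683.10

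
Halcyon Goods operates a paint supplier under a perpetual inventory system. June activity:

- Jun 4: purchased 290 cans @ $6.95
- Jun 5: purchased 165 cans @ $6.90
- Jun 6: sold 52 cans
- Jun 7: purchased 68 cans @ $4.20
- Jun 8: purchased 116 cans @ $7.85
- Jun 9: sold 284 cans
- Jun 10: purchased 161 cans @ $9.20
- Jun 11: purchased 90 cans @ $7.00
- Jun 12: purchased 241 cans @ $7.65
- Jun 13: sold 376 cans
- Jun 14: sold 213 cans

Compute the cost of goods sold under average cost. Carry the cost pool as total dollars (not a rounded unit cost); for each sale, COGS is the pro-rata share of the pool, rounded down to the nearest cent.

After Jun 4: 290 on hand, pool $2,015.50 (≈ $6.9500 each)
After Jun 5: 455 on hand, pool $3,154.00 (≈ $6.9319 each)
Jun 6, sell 52: 52/455 × $3,154.00 → $360.45
After Jun 7: 471 on hand, pool $3,079.15 (≈ $6.5375 each)
After Jun 8: 587 on hand, pool $3,989.75 (≈ $6.7968 each)
Jun 9, sell 284: 284/587 × $3,989.75 → $1,930.30
After Jun 10: 464 on hand, pool $3,540.65 (≈ $7.6307 each)
After Jun 11: 554 on hand, pool $4,170.65 (≈ $7.5282 each)
After Jun 12: 795 on hand, pool $6,014.30 (≈ $7.5652 each)
Jun 13, sell 376: 376/795 × $6,014.30 → $2,844.49
Jun 14, sell 213: 213/419 × $3,169.81 → $1,611.38
Total COGS = $360.45 + $1,930.30 + $2,844.49 + $1,611.38 = $6,746.62
Ending inventory (cost pool remaining) = $1,558.43

COGS = $6,746.62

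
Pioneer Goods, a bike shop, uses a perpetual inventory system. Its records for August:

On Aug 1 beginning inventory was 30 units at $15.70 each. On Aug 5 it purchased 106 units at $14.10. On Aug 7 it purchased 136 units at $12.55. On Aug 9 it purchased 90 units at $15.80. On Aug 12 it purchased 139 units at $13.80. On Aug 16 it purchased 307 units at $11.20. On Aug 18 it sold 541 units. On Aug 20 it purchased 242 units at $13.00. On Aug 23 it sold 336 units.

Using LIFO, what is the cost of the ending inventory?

Aug 18, 541 sold [LIFO — newest first]: 307 @ $11.20 + 139 @ $13.80 + 90 @ $15.80 + 5 @ $12.55 = $6,841.35
Aug 23, 336 sold [LIFO — newest first]: 242 @ $13.00 + 94 @ $12.55 = $4,325.70
Total COGS = $6,841.35 + $4,325.70 = $11,167.05
Ending inventory: 30 @ $15.70 + 106 @ $14.10 + 37 @ $12.55 = $2,429.95
Check: goods available $13,597.00 = COGS $11,167.05 + ending $2,429.95

Ending inventory = $2,429.95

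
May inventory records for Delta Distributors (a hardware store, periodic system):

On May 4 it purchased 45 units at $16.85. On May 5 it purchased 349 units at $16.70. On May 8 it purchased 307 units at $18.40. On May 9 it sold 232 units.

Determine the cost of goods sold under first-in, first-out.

COGS = $3,881.15

May 9, 232 sold [FIFO — oldest first]: 45 @ $16.85 + 187 @ $16.70 = $3,881.15
Ending inventory: 162 @ $16.70 + 307 @ $18.40 = $8,354.20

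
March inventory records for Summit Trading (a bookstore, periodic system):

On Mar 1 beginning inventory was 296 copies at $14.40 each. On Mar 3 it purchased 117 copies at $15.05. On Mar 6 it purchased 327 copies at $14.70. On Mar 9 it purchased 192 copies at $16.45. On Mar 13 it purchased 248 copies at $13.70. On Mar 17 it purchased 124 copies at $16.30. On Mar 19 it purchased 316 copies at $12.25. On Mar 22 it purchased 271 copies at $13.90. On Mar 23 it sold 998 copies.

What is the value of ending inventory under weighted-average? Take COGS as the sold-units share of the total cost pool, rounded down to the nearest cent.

Ending inventory = $12,771.77

Mar 23, sell 998: 998/1891 × $27,045.25 → $14,273.48
Ending inventory (cost pool remaining) = $12,771.77
Check: goods available $27,045.25 = COGS $14,273.48 + ending $12,771.77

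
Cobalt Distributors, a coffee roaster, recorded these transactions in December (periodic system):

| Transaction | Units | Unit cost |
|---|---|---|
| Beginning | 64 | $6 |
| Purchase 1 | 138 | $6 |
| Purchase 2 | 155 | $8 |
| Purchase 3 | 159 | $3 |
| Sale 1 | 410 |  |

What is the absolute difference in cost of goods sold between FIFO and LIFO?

$318

FIFO COGS: 64 @ $6 + 138 @ $6 + 155 @ $8 + 53 @ $3 = $2,611
LIFO COGS: 159 @ $3 + 155 @ $8 + 96 @ $6 = $2,293
Difference = |$2,611 − $2,293| = $318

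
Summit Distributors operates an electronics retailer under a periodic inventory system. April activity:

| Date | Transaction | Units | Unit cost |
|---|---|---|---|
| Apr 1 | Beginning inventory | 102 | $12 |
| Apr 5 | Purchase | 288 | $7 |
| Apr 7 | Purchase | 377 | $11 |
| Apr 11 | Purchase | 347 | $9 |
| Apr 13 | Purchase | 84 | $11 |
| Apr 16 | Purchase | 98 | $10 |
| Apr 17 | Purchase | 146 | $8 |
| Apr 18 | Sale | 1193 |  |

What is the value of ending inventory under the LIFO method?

Apr 18, 1193 sold [LIFO — newest first]: 146 @ $8 + 98 @ $10 + 84 @ $11 + 347 @ $9 + 377 @ $11 + 141 @ $7 = $11,329
Ending inventory: 102 @ $12 + 147 @ $7 = $2,253
Check: goods available $13,582 = COGS $11,329 + ending $2,253

Ending inventory = $2,253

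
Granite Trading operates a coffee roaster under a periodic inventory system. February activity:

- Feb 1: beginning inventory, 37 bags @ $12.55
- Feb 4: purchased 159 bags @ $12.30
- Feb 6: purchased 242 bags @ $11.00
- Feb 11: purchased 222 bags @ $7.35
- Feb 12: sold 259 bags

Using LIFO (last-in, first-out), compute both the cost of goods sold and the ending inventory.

Feb 12, 259 sold [LIFO — newest first]: 222 @ $7.35 + 37 @ $11.00 = $2,038.70
Ending inventory: 37 @ $12.55 + 159 @ $12.30 + 205 @ $11.00 = $4,675.05

COGS = $2,038.70; ending inventory = $4,675.05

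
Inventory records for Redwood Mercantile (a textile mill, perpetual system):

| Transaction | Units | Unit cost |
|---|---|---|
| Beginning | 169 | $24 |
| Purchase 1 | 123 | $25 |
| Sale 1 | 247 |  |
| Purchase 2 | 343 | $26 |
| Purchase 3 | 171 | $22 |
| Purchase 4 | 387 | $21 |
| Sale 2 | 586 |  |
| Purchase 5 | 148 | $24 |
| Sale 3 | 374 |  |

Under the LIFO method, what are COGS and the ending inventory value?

COGS = $28,096; ending inventory = $3,394

Sale 1 (247) [LIFO — newest first]: 123 @ $25 + 124 @ $24 = $6,051
Sale 2 (586) [LIFO — newest first]: 387 @ $21 + 171 @ $22 + 28 @ $26 = $12,617
Sale 3 (374) [LIFO — newest first]: 148 @ $24 + 226 @ $26 = $9,428
Total COGS = $6,051 + $12,617 + $9,428 = $28,096
Ending inventory: 45 @ $24 + 89 @ $26 = $3,394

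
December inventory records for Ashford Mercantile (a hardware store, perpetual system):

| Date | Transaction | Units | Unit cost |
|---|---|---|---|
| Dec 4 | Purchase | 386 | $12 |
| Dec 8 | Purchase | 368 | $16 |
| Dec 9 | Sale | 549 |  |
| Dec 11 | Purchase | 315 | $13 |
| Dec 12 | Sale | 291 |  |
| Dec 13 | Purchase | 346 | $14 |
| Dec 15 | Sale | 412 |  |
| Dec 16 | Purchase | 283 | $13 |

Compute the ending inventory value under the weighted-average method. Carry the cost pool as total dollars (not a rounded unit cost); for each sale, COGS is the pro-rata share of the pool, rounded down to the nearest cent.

Ending inventory = $5,920.46

After Dec 4: 386 on hand, pool $4,632.00 (≈ $12.0000 each)
After Dec 8: 754 on hand, pool $10,520.00 (≈ $13.9523 each)
Dec 9, sell 549: 549/754 × $10,520.00 → $7,659.78
After Dec 11: 520 on hand, pool $6,955.22 (≈ $13.3754 each)
Dec 12, sell 291: 291/520 × $6,955.22 → $3,892.24
After Dec 13: 575 on hand, pool $7,906.98 (≈ $13.7513 each)
Dec 15, sell 412: 412/575 × $7,906.98 → $5,665.52
After Dec 16: 446 on hand, pool $5,920.46 (≈ $13.2746 each)
Total COGS = $7,659.78 + $3,892.24 + $5,665.52 = $17,217.54
Ending inventory (cost pool remaining) = $5,920.46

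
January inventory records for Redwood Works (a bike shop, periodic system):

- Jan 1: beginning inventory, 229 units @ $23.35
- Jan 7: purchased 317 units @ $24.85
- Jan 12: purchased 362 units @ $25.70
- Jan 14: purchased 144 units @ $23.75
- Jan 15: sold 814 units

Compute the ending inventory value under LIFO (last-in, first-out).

Jan 15, 814 sold [LIFO — newest first]: 144 @ $23.75 + 362 @ $25.70 + 308 @ $24.85 = $20,377.20
Ending inventory: 229 @ $23.35 + 9 @ $24.85 = $5,570.80
Check: goods available $25,948.00 = COGS $20,377.20 + ending $5,570.80

Ending inventory = $5,570.80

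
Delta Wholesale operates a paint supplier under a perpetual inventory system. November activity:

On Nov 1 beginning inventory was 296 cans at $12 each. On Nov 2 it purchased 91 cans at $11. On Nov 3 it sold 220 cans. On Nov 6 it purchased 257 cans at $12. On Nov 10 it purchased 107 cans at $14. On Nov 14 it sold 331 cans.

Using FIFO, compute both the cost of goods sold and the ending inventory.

COGS = $6,521; ending inventory = $2,614

Nov 3, 220 sold [FIFO — oldest first]: 220 @ $12 = $2,640
Nov 14, 331 sold [FIFO — oldest first]: 76 @ $12 + 91 @ $11 + 164 @ $12 = $3,881
Total COGS = $2,640 + $3,881 = $6,521
Ending inventory: 93 @ $12 + 107 @ $14 = $2,614
Check: goods available $9,135 = COGS $6,521 + ending $2,614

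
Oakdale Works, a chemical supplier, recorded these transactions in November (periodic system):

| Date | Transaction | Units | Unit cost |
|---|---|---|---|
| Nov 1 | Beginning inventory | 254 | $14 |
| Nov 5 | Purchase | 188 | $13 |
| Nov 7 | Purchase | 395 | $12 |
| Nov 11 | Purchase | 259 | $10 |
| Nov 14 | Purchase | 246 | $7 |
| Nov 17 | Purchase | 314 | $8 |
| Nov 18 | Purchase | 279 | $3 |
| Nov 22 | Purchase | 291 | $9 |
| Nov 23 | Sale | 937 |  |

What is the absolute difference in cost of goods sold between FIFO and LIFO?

$5,401

FIFO COGS: 254 @ $14 + 188 @ $13 + 395 @ $12 + 100 @ $10 = $11,740
LIFO COGS: 291 @ $9 + 279 @ $3 + 314 @ $8 + 53 @ $7 = $6,339
Difference = |$11,740 − $6,339| = $5,401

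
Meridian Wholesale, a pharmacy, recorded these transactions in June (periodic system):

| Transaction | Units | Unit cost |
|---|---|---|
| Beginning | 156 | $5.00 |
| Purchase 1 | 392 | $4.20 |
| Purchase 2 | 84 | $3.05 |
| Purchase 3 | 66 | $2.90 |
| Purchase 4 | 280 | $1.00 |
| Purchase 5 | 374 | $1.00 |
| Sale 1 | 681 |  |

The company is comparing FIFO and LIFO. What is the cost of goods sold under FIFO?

COGS = $2,824.70

FIFO COGS: 156 @ $5.00 + 392 @ $4.20 + 84 @ $3.05 + 49 @ $2.90 = $2,824.70
LIFO COGS: 374 @ $1.00 + 280 @ $1.00 + 27 @ $2.90 = $732.30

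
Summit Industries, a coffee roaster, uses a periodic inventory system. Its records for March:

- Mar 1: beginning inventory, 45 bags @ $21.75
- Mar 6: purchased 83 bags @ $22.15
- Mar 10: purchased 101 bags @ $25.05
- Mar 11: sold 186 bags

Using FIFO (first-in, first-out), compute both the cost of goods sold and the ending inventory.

Mar 11, 186 sold [FIFO — oldest first]: 45 @ $21.75 + 83 @ $22.15 + 58 @ $25.05 = $4,270.10
Ending inventory: 43 @ $25.05 = $1,077.15

COGS = $4,270.10; ending inventory = $1,077.15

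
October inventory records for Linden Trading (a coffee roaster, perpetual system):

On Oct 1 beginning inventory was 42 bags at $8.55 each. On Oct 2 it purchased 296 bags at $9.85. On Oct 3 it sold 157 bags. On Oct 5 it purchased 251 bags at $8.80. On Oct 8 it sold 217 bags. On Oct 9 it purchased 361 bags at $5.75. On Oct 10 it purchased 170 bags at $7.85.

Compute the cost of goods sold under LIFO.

Oct 3, 157 sold [LIFO — newest first]: 157 @ $9.85 = $1,546.45
Oct 8, 217 sold [LIFO — newest first]: 217 @ $8.80 = $1,909.60
Total COGS = $1,546.45 + $1,909.60 = $3,456.05
Ending inventory: 42 @ $8.55 + 139 @ $9.85 + 34 @ $8.80 + 361 @ $5.75 + 170 @ $7.85 = $5,437.70

COGS = $3,456.05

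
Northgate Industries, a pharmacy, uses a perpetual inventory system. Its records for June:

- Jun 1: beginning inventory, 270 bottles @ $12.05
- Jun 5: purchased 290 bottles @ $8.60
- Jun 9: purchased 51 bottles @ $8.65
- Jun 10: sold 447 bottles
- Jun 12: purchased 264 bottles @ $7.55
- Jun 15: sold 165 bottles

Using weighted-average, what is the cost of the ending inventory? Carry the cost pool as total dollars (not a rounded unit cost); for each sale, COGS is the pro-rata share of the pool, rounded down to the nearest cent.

After Jun 1: 270 on hand, pool $3,253.50 (≈ $12.0500 each)
After Jun 5: 560 on hand, pool $5,747.50 (≈ $10.2634 each)
After Jun 9: 611 on hand, pool $6,188.65 (≈ $10.1287 each)
Jun 10, sell 447: 447/611 × $6,188.65 → $4,527.53
After Jun 12: 428 on hand, pool $3,654.32 (≈ $8.5381 each)
Jun 15, sell 165: 165/428 × $3,654.32 → $1,408.79
Total COGS = $4,527.53 + $1,408.79 = $5,936.32
Ending inventory (cost pool remaining) = $2,245.53
Check: goods available $8,181.85 = COGS $5,936.32 + ending $2,245.53

Ending inventory = $2,245.53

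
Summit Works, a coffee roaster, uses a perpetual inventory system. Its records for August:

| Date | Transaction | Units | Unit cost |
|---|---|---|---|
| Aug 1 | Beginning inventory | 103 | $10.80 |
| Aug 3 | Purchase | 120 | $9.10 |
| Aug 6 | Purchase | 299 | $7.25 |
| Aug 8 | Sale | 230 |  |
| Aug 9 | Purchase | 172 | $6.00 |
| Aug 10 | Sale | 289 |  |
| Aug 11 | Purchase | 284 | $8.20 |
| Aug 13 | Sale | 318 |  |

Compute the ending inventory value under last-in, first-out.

Aug 8, 230 sold [LIFO — newest first]: 230 @ $7.25 = $1,667.50
Aug 10, 289 sold [LIFO — newest first]: 172 @ $6.00 + 69 @ $7.25 + 48 @ $9.10 = $1,969.05
Aug 13, 318 sold [LIFO — newest first]: 284 @ $8.20 + 34 @ $9.10 = $2,638.20
Total COGS = $1,667.50 + $1,969.05 + $2,638.20 = $6,274.75
Ending inventory: 103 @ $10.80 + 38 @ $9.10 = $1,458.20

Ending inventory = $1,458.20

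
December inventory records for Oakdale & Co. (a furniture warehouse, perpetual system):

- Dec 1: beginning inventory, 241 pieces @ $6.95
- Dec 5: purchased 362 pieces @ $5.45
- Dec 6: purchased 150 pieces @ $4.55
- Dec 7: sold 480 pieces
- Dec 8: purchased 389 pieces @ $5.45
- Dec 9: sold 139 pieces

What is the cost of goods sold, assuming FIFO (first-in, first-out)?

COGS = $3,720.65

Dec 7, 480 sold [FIFO — oldest first]: 241 @ $6.95 + 239 @ $5.45 = $2,977.50
Dec 9, 139 sold [FIFO — oldest first]: 123 @ $5.45 + 16 @ $4.55 = $743.15
Total COGS = $2,977.50 + $743.15 = $3,720.65
Ending inventory: 134 @ $4.55 + 389 @ $5.45 = $2,729.75
Check: goods available $6,450.40 = COGS $3,720.65 + ending $2,729.75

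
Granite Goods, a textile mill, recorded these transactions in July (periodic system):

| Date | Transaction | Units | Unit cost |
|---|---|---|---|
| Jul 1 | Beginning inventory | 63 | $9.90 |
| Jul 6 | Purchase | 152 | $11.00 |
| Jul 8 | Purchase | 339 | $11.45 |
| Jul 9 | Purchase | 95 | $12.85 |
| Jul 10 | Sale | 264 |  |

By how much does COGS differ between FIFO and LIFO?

FIFO COGS: 63 @ $9.90 + 152 @ $11.00 + 49 @ $11.45 = $2,856.75
LIFO COGS: 95 @ $12.85 + 169 @ $11.45 = $3,155.80
Difference = |$2,856.75 − $3,155.80| = $299.05

$299.05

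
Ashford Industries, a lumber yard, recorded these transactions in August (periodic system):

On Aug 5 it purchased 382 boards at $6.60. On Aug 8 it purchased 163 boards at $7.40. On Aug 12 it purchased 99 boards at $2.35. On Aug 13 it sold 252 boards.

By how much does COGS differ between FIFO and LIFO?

FIFO COGS: 252 @ $6.60 = $1,663.20
LIFO COGS: 99 @ $2.35 + 153 @ $7.40 = $1,364.85
Difference = |$1,663.20 − $1,364.85| = $298.35

$298.35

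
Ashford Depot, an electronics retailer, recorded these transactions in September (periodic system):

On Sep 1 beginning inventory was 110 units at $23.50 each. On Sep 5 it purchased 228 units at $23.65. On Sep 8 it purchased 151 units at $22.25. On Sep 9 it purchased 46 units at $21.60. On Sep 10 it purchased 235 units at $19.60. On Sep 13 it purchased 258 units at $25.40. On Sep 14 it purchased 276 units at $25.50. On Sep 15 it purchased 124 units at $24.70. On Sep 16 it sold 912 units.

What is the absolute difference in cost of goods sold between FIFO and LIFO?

FIFO COGS: 110 @ $23.50 + 228 @ $23.65 + 151 @ $22.25 + 46 @ $21.60 + 235 @ $19.60 + 142 @ $25.40 = $20,543.35
LIFO COGS: 124 @ $24.70 + 276 @ $25.50 + 258 @ $25.40 + 235 @ $19.60 + 19 @ $21.60 = $21,670.40
Difference = |$20,543.35 − $21,670.40| = $1,127.05

$1,127.05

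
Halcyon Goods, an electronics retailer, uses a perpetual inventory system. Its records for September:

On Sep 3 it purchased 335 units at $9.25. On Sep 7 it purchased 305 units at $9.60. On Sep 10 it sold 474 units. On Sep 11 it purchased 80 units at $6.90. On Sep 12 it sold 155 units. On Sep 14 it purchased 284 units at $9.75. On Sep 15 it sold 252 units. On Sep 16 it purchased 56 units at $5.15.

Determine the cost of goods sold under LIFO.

COGS = $8,194.00

Sep 10, 474 sold [LIFO — newest first]: 305 @ $9.60 + 169 @ $9.25 = $4,491.25
Sep 12, 155 sold [LIFO — newest first]: 80 @ $6.90 + 75 @ $9.25 = $1,245.75
Sep 15, 252 sold [LIFO — newest first]: 252 @ $9.75 = $2,457.00
Total COGS = $4,491.25 + $1,245.75 + $2,457.00 = $8,194.00
Ending inventory: 91 @ $9.25 + 32 @ $9.75 + 56 @ $5.15 = $1,442.15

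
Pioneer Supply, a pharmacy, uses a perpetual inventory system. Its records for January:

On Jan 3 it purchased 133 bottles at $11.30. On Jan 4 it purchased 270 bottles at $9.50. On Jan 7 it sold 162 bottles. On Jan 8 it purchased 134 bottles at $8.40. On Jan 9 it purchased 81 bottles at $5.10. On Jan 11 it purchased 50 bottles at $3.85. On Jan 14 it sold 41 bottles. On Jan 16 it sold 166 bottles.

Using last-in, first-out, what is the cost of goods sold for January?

COGS = $2,783.00

Jan 7, 162 sold [LIFO — newest first]: 162 @ $9.50 = $1,539.00
Jan 14, 41 sold [LIFO — newest first]: 41 @ $3.85 = $157.85
Jan 16, 166 sold [LIFO — newest first]: 9 @ $3.85 + 81 @ $5.10 + 76 @ $8.40 = $1,086.15
Total COGS = $1,539.00 + $157.85 + $1,086.15 = $2,783.00
Ending inventory: 133 @ $11.30 + 108 @ $9.50 + 58 @ $8.40 = $3,016.10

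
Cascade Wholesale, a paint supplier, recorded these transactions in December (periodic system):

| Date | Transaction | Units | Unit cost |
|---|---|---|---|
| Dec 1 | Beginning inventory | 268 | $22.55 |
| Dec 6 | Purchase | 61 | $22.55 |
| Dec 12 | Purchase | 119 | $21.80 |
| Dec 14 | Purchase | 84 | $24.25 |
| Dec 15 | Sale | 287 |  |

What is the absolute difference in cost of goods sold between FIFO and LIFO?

$53.55

FIFO COGS: 268 @ $22.55 + 19 @ $22.55 = $6,471.85
LIFO COGS: 84 @ $24.25 + 119 @ $21.80 + 61 @ $22.55 + 23 @ $22.55 = $6,525.40
Difference = |$6,471.85 − $6,525.40| = $53.55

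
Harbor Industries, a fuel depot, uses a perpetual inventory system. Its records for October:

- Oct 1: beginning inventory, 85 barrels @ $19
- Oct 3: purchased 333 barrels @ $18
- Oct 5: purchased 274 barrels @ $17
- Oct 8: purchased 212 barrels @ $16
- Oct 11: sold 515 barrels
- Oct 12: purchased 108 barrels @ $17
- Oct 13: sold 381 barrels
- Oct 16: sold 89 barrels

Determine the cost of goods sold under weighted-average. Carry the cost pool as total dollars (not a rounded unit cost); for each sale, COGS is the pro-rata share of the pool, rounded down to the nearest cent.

COGS = $17,029.19

After Oct 1: 85 on hand, pool $1,615.00 (≈ $19.0000 each)
After Oct 3: 418 on hand, pool $7,609.00 (≈ $18.2033 each)
After Oct 5: 692 on hand, pool $12,267.00 (≈ $17.7269 each)
After Oct 8: 904 on hand, pool $15,659.00 (≈ $17.3219 each)
Oct 11, sell 515: 515/904 × $15,659.00 → $8,920.77
After Oct 12: 497 on hand, pool $8,574.23 (≈ $17.2520 each)
Oct 13, sell 381: 381/497 × $8,574.23 → $6,573.00
Oct 16, sell 89: 89/116 × $2,001.23 → $1,535.42
Total COGS = $8,920.77 + $6,573.00 + $1,535.42 = $17,029.19
Ending inventory (cost pool remaining) = $465.81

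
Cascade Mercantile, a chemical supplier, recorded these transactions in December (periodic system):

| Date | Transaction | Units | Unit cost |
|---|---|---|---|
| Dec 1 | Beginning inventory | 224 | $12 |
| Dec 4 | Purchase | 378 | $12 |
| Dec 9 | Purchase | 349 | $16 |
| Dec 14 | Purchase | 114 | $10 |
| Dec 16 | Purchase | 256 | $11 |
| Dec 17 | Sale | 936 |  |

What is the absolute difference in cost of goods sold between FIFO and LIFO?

$424

FIFO COGS: 224 @ $12 + 378 @ $12 + 334 @ $16 = $12,568
LIFO COGS: 256 @ $11 + 114 @ $10 + 349 @ $16 + 217 @ $12 = $12,144
Difference = |$12,568 − $12,144| = $424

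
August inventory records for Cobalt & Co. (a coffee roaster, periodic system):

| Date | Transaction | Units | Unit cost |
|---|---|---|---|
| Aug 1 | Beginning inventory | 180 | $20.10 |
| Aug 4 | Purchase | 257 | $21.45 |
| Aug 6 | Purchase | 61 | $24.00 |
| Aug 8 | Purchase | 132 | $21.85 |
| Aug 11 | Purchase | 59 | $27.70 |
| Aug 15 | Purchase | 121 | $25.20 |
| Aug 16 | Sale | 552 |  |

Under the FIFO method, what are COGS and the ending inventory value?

COGS = $11,774.55; ending inventory = $6,387.80

Aug 16, 552 sold [FIFO — oldest first]: 180 @ $20.10 + 257 @ $21.45 + 61 @ $24.00 + 54 @ $21.85 = $11,774.55
Ending inventory: 78 @ $21.85 + 59 @ $27.70 + 121 @ $25.20 = $6,387.80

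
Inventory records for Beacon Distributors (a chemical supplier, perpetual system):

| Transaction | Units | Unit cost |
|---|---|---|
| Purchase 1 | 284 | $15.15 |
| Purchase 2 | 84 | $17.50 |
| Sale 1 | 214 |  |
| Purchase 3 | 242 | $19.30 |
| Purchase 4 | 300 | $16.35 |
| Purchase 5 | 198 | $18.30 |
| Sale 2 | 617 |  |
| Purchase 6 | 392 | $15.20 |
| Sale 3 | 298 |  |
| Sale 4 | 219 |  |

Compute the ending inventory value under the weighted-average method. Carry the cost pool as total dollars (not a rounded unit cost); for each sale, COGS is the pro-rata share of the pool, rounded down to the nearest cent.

After Purchase 1: 284 on hand, pool $4,302.60 (≈ $15.1500 each)
After Purchase 2: 368 on hand, pool $5,772.60 (≈ $15.6864 each)
Sale 1, sell 214: 214/368 × $5,772.60 → $3,356.89
After Purchase 3: 396 on hand, pool $7,086.31 (≈ $17.8947 each)
After Purchase 4: 696 on hand, pool $11,991.31 (≈ $17.2289 each)
After Purchase 5: 894 on hand, pool $15,614.71 (≈ $17.4661 each)
Sale 2, sell 617: 617/894 × $15,614.71 → $10,776.59
After Purchase 6: 669 on hand, pool $10,796.52 (≈ $16.1383 each)
Sale 3, sell 298: 298/669 × $10,796.52 → $4,809.21
Sale 4, sell 219: 219/371 × $5,987.31 → $3,534.28
Total COGS = $3,356.89 + $10,776.59 + $4,809.21 + $3,534.28 = $22,476.97
Ending inventory (cost pool remaining) = $2,453.03

Ending inventory = $2,453.03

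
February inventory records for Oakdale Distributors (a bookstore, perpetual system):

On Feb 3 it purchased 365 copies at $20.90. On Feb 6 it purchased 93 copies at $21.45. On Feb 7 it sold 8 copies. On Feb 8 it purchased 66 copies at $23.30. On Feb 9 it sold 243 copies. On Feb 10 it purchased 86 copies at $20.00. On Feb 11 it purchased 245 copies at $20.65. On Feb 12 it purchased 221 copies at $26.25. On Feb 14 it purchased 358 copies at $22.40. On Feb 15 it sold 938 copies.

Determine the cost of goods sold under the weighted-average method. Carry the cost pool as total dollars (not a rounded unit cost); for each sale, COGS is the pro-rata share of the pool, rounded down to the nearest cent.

After Feb 3: 365 on hand, pool $7,628.50 (≈ $20.9000 each)
After Feb 6: 458 on hand, pool $9,623.35 (≈ $21.0117 each)
Feb 7, sell 8: 8/458 × $9,623.35 → $168.09
After Feb 8: 516 on hand, pool $10,993.06 (≈ $21.3044 each)
Feb 9, sell 243: 243/516 × $10,993.06 → $5,176.96
After Feb 10: 359 on hand, pool $7,536.10 (≈ $20.9919 each)
After Feb 11: 604 on hand, pool $12,595.35 (≈ $20.8532 each)
After Feb 12: 825 on hand, pool $18,396.60 (≈ $22.2989 each)
After Feb 14: 1183 on hand, pool $26,415.80 (≈ $22.3295 each)
Feb 15, sell 938: 938/1183 × $26,415.80 → $20,945.07
Total COGS = $168.09 + $5,176.96 + $20,945.07 = $26,290.12
Ending inventory (cost pool remaining) = $5,470.73
Check: goods available $31,760.85 = COGS $26,290.12 + ending $5,470.73

COGS = $26,290.12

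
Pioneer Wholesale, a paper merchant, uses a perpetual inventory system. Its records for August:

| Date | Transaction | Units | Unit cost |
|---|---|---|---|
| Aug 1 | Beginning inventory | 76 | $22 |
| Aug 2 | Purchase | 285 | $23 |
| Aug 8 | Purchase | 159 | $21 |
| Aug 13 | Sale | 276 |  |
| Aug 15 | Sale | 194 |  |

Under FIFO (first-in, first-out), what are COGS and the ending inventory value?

COGS = $10,516; ending inventory = $1,050

Aug 13, 276 sold [FIFO — oldest first]: 76 @ $22 + 200 @ $23 = $6,272
Aug 15, 194 sold [FIFO — oldest first]: 85 @ $23 + 109 @ $21 = $4,244
Total COGS = $6,272 + $4,244 = $10,516
Ending inventory: 50 @ $21 = $1,050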